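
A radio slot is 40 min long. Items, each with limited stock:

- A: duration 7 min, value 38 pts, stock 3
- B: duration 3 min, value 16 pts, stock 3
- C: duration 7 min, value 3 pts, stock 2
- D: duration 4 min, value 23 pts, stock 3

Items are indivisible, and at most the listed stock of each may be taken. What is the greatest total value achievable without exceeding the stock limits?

215 pts

Best selections within duration 40 and stock limits:
- 3×A + 2×B + 3×D: duration 39, value 215
- 3×A + 3×B + 2×D: duration 38, value 208
- 3×A + 1×B + 3×D: duration 36, value 199
- 2×A + 3×B + 3×D: duration 35, value 193
Best: 215 pts.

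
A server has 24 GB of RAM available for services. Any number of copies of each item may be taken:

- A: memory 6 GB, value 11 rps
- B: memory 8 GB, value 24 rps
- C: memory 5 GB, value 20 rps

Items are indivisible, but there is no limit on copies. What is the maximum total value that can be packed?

Best value-per-unit is C at 20/5; filling with it alone gives 4×20 = 80.
Optimal mix: 1×B + 3×C → memory 23, value 84.

84 rps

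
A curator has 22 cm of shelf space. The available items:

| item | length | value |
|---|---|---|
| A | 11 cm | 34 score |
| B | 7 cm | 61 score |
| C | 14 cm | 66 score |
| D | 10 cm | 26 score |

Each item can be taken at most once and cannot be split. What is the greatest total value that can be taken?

This is a 0/1 knapsack; check combinations near the capacity.
- B+C: length 7+14=21, value 61+66=127
- A+B: length 11+7=18, value 34+61=95
- B+D: length 7+10=17, value 61+26=87
- C: length 14, value 66
- B: length 7, value 61
Best: 127 score.

127 score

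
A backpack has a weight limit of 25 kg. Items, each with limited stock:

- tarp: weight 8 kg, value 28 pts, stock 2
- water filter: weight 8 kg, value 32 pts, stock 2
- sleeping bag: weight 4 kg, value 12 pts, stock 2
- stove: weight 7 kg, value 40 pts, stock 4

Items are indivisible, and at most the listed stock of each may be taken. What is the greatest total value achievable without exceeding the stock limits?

132 pts

Top feasible selections:
- 1×sleeping bag + 3×stove: weight 25, value 132
- 3×stove: weight 21, value 120
Best: 132 pts.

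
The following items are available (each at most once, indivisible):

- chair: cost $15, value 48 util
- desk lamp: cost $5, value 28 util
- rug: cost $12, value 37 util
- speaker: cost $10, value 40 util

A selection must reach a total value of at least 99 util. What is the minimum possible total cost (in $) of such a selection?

27

Subsets with value ≥ 99, sorted by total cost:
- desk lamp+rug+speaker: cost 27, value 105
- chair+desk lamp+speaker: cost 30, value 116
- chair+desk lamp+rug: cost 32, value 113
- chair+rug+speaker: cost 37, value 125
Minimum cost: 27 $.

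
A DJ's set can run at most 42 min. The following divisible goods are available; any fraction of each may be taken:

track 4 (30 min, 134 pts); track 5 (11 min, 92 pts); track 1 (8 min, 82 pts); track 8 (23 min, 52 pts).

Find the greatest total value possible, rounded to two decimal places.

276.73

Take in order of value per unit:
- track 1 (82/8 per unit): all 8 → value 82, running total 82.00
- track 5 (92/11 per unit): all 11 → value 92, running total 174.00
- track 4 (134/30 per unit): 23 of 30 → value 23×134/30 = 102.7333, running total 276.73
Total 276.73.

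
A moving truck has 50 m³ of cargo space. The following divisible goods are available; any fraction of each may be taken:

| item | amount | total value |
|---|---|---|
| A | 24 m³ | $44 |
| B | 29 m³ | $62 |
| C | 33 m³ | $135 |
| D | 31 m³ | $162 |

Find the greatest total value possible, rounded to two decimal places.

239.73

Take in order of value per unit:
- D (162/31 per unit): all 31 → value 162, running total 162.00
- C (135/33 per unit): 19 of 33 → value 19×135/33 = 77.7273, running total 239.73
Total 239.73.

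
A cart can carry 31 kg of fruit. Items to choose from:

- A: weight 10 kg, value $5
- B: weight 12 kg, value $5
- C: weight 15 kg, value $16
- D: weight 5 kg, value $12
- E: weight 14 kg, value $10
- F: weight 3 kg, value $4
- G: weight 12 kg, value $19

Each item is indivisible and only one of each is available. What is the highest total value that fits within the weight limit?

$41

Check high-value combinations within 31 kg:
- D+E+G: weight 5+14+12=31, value 12+10+19=41
- A+D+F+G: weight 10+5+3+12=30, value 5+12+4+19=40
- C+F+G: weight 15+3+12=30, value 16+4+19=39
- A+D+G: weight 10+5+12=27, value 5+12+19=36
Best: $41.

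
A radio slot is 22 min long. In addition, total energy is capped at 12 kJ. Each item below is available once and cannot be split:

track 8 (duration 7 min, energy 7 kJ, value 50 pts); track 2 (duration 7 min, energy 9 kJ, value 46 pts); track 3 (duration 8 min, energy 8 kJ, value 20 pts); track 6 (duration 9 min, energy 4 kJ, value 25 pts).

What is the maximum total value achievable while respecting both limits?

75 pts

Feasible sets respecting both limits:
- track 8+track 6: duration 16, energy 11, value 75
- track 8: duration 7, energy 7, value 50
- track 2: duration 7, energy 9, value 46
- track 3+track 6: duration 17, energy 12, value 45
Best: 75 pts.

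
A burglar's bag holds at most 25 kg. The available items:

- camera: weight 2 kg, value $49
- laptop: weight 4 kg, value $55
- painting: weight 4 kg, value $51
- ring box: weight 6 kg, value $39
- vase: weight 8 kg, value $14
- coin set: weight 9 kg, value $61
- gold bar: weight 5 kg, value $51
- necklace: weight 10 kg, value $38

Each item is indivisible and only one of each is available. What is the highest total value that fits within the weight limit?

$267

Check high-value combinations within 25 kg:
- camera+laptop+painting+coin set+gold bar: weight 2+4+4+9+5=24, value 49+55+51+61+51=267
- camera+laptop+painting+ring box+coin set: weight 2+4+4+6+9=25, value 49+55+51+39+61=255
- camera+laptop+painting+ring box+gold bar: weight 2+4+4+6+5=21, value 49+55+51+39+51=245
Best: $267.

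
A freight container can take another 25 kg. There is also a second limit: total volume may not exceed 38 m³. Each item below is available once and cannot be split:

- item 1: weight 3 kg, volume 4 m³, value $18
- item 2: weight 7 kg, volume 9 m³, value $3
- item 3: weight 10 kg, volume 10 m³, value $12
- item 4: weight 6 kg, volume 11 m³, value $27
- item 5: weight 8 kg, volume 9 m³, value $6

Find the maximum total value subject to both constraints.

Feasible sets respecting both limits:
- item 1+item 3+item 4: weight 19, volume 25, value 57
- item 1+item 2+item 4+item 5: weight 24, volume 33, value 54
- item 1+item 4+item 5: weight 17, volume 24, value 51
- item 1+item 2+item 4: weight 16, volume 24, value 48
Best: $57.

$57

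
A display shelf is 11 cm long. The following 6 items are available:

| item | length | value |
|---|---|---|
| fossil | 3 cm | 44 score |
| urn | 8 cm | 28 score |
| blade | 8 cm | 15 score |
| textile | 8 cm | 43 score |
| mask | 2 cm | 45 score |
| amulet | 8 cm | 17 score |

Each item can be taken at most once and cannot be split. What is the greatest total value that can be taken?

This is a 0/1 knapsack; check combinations near the capacity.
- fossil+mask: length 3+2=5, value 44+45=89
- textile+mask: length 8+2=10, value 43+45=88
- fossil+textile: length 3+8=11, value 44+43=87
Best: 89 score.

89 score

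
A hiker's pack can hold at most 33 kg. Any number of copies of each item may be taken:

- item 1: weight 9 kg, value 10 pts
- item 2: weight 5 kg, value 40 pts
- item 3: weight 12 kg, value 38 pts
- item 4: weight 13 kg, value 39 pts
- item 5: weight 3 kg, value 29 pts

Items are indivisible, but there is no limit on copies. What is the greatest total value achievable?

Best value-per-unit is item 5 at 29/3, and filling with it alone uses weight 11×3=33. No mix of the others beats 11×29 = 319.

319 pts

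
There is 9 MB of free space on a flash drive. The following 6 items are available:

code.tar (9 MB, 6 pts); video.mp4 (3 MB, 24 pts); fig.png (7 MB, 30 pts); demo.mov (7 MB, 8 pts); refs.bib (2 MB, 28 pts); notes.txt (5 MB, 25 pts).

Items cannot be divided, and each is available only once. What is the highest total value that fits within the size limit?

Check high-value combinations within 9 MB:
- fig.png+refs.bib: size 7+2=9, value 30+28=58
- refs.bib+notes.txt: size 2+5=7, value 28+25=53
- video.mp4+refs.bib: size 3+2=5, value 24+28=52
- video.mp4+notes.txt: size 3+5=8, value 24+25=49
- demo.mov+refs.bib: size 7+2=9, value 8+28=36
Best: 58 pts.

58 pts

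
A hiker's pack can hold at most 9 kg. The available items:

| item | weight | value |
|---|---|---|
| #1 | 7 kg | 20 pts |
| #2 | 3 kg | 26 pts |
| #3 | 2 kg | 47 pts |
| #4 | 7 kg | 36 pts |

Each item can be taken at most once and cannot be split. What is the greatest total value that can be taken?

Check high-value combinations within 9 kg:
- #3+#4: weight 2+7=9, value 47+36=83
- #2+#3: weight 3+2=5, value 26+47=73
- #1+#3: weight 7+2=9, value 20+47=67
Best: 83 pts.

83 pts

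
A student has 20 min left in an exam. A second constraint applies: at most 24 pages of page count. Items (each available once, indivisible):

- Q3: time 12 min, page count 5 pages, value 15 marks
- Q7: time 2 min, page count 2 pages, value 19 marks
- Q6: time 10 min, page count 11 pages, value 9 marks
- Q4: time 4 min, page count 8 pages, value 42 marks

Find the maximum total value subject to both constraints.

Feasible sets respecting both limits:
- Q3+Q7+Q4: time 18, page count 15, value 76
- Q7+Q6+Q4: time 16, page count 21, value 70
- Q7+Q4: time 6, page count 10, value 61
- Q3+Q4: time 16, page count 13, value 57
Best: 76 marks.

76 marks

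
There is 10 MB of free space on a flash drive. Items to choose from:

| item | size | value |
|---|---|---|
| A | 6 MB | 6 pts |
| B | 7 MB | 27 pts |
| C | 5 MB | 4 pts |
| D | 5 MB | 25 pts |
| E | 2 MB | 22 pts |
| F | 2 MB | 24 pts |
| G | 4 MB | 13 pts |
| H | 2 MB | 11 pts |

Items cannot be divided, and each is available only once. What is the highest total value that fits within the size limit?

71 pts

Check high-value combinations within 10 MB:
- D+E+F: size 5+2+2=9, value 25+22+24=71
- E+F+G+H: size 2+2+4+2=10, value 22+24+13+11=70
- D+F+H: size 5+2+2=9, value 25+24+11=60
Best: 71 pts.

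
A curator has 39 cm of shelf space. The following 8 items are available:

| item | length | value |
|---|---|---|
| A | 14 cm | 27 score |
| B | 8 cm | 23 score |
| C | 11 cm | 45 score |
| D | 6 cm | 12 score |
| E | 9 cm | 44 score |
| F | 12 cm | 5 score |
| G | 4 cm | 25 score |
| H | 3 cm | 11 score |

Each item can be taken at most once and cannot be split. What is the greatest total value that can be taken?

Check high-value combinations within 39 cm:
- B+C+D+E+G: length 8+11+6+9+4=38, value 23+45+12+44+25=149
- B+C+E+G+H: length 8+11+9+4+3=35, value 23+45+44+25+11=148
- A+C+E+G: length 14+11+9+4=38, value 27+45+44+25=141
Best: 149 score.

149 score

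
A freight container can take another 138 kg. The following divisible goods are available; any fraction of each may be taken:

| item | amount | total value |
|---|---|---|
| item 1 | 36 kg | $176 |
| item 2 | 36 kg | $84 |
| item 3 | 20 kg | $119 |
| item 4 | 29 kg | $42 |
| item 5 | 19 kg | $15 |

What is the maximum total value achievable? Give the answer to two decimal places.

434.42

Take in order of value per unit:
- item 3 (119/20 per unit): all 20 → value 119, running total 119.00
- item 1 (176/36 per unit): all 36 → value 176, running total 295.00
- item 2 (84/36 per unit): all 36 → value 84, running total 379.00
- item 4 (42/29 per unit): all 29 → value 42, running total 421.00
- item 5 (15/19 per unit): 17 of 19 → value 17×15/19 = 13.4211, running total 434.42
Total 434.42.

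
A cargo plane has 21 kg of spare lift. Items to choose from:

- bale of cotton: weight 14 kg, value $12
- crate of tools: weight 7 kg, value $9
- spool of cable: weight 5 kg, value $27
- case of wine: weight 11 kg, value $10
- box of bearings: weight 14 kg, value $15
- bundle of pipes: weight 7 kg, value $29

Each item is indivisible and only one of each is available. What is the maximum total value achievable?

Check high-value combinations within 21 kg:
- crate of tools+spool of cable+bundle of pipes: weight 7+5+7=19, value 9+27+29=65
- spool of cable+bundle of pipes: weight 5+7=12, value 27+29=56
- box of bearings+bundle of pipes: weight 14+7=21, value 15+29=44
Best: $65.

$65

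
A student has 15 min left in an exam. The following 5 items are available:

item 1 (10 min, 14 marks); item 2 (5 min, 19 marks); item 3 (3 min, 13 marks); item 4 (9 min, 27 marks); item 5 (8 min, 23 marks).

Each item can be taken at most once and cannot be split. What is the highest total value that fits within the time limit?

Check high-value combinations within 15 min:
- item 2+item 4: time 5+9=14, value 19+27=46
- item 2+item 5: time 5+8=13, value 19+23=42
- item 3+item 4: time 3+9=12, value 13+27=40
- item 3+item 5: time 3+8=11, value 13+23=36
- item 1+item 2: time 10+5=15, value 14+19=33
Best: 46 marks.

46 marks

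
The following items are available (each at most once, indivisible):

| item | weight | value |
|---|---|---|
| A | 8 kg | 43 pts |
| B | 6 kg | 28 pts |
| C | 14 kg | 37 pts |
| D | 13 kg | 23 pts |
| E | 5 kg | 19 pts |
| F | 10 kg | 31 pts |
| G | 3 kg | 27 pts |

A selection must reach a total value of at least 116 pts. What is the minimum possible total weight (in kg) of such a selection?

22

Subsets with value ≥ 116, sorted by total weight:
- A+B+E+G: weight 22, value 117
- A+E+F+G: weight 26, value 120
- A+B+F+G: weight 27, value 129
- A+B+E+F: weight 29, value 121
Minimum weight: 22 kg.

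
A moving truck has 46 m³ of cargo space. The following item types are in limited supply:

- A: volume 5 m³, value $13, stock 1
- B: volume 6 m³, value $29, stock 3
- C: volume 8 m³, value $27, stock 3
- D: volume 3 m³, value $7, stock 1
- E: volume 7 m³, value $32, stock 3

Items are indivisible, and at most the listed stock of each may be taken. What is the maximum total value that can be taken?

Top feasible selections:
- 1×A + 3×B + 3×E: volume 44, value 196
- 1×A + 2×B + 1×C + 3×E: volume 46, value 194
- 1×A + 3×B + 1×C + 2×E: volume 45, value 191
Best: $196.

$196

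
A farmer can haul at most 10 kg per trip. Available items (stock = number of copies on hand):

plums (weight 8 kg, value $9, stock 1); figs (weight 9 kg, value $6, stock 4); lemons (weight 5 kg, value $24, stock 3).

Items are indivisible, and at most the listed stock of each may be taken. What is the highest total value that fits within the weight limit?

$48

Top feasible selections:
- 2×lemons: weight 10, value 48
- 1×lemons: weight 5, value 24
- 1×plums: weight 8, value 9
- 1×figs: weight 9, value 6
Best: $48.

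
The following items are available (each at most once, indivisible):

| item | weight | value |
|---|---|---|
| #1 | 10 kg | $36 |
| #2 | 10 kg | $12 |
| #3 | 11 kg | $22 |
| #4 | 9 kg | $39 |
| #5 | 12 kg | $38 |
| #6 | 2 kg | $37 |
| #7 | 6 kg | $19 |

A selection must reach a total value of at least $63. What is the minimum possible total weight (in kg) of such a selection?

Subsets with value ≥ 63, sorted by total weight:
- #4+#6: weight 11, value 76
- #1+#6: weight 12, value 73
- #5+#6: weight 14, value 75
Minimum weight: 11 kg.

11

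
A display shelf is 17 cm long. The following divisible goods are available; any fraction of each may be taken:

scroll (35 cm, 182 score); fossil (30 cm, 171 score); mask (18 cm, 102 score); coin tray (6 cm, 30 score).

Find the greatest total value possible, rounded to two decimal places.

96.90

Take in order of value per unit:
- fossil (171/30 per unit): 17 of 30 → value 17×171/30 = 96.9000, running total 96.90
Total 96.90.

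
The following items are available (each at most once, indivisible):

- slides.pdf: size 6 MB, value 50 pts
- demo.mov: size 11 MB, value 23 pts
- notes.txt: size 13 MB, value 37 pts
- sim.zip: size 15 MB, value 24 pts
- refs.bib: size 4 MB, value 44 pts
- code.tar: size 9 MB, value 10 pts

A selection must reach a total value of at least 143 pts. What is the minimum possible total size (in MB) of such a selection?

Subsets with value ≥ 143, sorted by total size:
- slides.pdf+demo.mov+notes.txt+refs.bib: size 34, value 154
- slides.pdf+notes.txt+sim.zip+refs.bib: size 38, value 155
- slides.pdf+demo.mov+notes.txt+refs.bib+code.tar: size 43, value 164
Minimum size: 34 MB.

34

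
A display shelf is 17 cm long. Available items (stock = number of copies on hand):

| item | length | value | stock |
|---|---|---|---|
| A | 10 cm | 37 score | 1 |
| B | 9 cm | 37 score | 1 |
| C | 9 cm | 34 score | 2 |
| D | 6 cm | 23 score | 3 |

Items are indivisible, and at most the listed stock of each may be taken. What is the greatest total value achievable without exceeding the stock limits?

60 score

Best selections within length 17 and stock limits:
- 1×B + 1×D: length 15, value 60
- 1×A + 1×D: length 16, value 60
Best: 60 score.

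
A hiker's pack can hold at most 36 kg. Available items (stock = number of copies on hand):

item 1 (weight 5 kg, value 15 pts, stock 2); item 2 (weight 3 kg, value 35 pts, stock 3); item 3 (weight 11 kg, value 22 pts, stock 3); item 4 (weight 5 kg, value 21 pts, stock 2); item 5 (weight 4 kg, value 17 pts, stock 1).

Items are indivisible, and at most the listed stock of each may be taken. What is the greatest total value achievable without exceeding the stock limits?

Best selections within weight 36 and stock limits:
- 2×item 1 + 3×item 2 + 2×item 4 + 1×item 5: weight 33, value 194
- 3×item 2 + 1×item 3 + 2×item 4 + 1×item 5: weight 34, value 186
- 1×item 1 + 3×item 2 + 1×item 3 + 2×item 4: weight 35, value 184
- 1×item 1 + 3×item 2 + 1×item 3 + 1×item 4 + 1×item 5: weight 34, value 180
Best: 194 pts.

194 pts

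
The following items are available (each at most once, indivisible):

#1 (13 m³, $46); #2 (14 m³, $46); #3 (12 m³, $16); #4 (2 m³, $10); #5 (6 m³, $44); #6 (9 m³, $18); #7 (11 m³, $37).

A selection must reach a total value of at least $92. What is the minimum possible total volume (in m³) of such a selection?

Subsets with value ≥ 92, sorted by total volume:
- #1+#4+#5: volume 21, value 100
- #2+#4+#5: volume 22, value 100
Minimum volume: 21 m³.

21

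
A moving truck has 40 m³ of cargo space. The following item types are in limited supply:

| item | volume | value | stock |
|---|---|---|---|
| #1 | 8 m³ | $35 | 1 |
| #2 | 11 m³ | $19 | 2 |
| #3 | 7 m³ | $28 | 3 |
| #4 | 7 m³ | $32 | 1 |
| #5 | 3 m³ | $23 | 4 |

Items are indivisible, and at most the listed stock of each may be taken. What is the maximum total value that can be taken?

Best selections within volume 40 and stock limits:
- 3×#3 + 1×#4 + 4×#5: volume 40, value 208
- 1×#1 + 2×#3 + 1×#4 + 3×#5: volume 38, value 192
- 1×#1 + 3×#3 + 3×#5: volume 38, value 188
- 1×#1 + 1×#3 + 1×#4 + 4×#5: volume 34, value 187
Best: $208.

$208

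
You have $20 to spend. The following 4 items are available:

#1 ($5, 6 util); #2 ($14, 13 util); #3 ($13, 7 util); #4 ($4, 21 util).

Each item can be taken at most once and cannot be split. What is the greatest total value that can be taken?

Check high-value combinations within $20:
- #2+#4: cost 14+4=18, value 13+21=34
- #3+#4: cost 13+4=17, value 7+21=28
- #1+#4: cost 5+4=9, value 6+21=27
- #4: cost 4, value 21
Best: 34 util.

34 util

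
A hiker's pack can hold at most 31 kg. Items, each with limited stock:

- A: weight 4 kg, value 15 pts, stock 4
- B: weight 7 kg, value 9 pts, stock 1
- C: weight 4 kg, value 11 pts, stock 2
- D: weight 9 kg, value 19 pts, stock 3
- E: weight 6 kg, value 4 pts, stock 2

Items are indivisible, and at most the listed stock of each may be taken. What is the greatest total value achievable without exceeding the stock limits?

Top feasible selections:
- 4×A + 1×B + 2×C: weight 31, value 91
- 4×A + 1×C + 1×D: weight 29, value 90
- 3×A + 2×C + 1×D: weight 29, value 86
Best: 91 pts.

91 pts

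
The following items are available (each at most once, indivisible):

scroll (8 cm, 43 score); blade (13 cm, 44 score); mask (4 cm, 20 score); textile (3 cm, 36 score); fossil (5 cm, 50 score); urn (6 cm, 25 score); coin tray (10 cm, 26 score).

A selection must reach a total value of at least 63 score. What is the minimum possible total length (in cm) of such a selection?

8

Subsets with value ≥ 63, sorted by total length:
- textile+fossil: length 8, value 86
- mask+fossil: length 9, value 70
- scroll+textile: length 11, value 79
- fossil+urn: length 11, value 75
Minimum length: 8 cm.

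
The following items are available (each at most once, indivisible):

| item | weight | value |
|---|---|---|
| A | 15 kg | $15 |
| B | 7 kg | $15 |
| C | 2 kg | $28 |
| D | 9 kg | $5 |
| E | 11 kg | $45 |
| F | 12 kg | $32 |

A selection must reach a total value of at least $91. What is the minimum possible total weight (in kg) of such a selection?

Subsets with value ≥ 91, sorted by total weight:
- C+E+F: weight 25, value 105
- B+C+D+E: weight 29, value 93
Minimum weight: 25 kg.

25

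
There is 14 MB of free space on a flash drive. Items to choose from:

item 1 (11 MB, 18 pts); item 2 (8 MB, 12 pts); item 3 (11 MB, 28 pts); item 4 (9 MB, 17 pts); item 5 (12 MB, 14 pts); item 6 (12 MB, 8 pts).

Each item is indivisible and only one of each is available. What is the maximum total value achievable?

Check high-value combinations within 14 MB:
- item 3: size 11, value 28
- item 1: size 11, value 18
- item 4: size 9, value 17
Best: 28 pts.

28 pts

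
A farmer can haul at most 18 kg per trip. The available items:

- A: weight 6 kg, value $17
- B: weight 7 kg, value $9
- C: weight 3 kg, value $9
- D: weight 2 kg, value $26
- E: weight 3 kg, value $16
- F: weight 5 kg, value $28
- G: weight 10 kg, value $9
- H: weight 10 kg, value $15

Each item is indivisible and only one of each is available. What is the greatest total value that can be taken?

$87

Check high-value combinations within 18 kg:
- A+D+E+F: weight 6+2+3+5=16, value 17+26+16+28=87
- A+C+D+F: weight 6+3+2+5=16, value 17+9+26+28=80
- C+D+E+F: weight 3+2+3+5=13, value 9+26+16+28=79
- B+D+E+F: weight 7+2+3+5=17, value 9+26+16+28=79
Best: $87.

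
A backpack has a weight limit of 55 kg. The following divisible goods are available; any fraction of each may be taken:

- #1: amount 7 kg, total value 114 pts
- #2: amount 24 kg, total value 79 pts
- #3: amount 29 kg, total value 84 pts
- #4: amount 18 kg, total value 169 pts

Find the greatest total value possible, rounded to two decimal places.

Take in order of value per unit:
- #1 (114/7 per unit): all 7 → value 114, running total 114.00
- #4 (169/18 per unit): all 18 → value 169, running total 283.00
- #2 (79/24 per unit): all 24 → value 79, running total 362.00
- #3 (84/29 per unit): 6 of 29 → value 6×84/29 = 17.3793, running total 379.38
Total 379.38.

379.38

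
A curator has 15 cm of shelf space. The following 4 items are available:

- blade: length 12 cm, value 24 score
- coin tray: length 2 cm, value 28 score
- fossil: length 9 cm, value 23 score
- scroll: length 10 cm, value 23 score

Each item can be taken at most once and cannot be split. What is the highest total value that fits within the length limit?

52 score

Check high-value combinations within 15 cm:
- blade+coin tray: length 12+2=14, value 24+28=52
- coin tray+fossil: length 2+9=11, value 28+23=51
- coin tray+scroll: length 2+10=12, value 28+23=51
- coin tray: length 2, value 28
- blade: length 12, value 24
Best: 52 score.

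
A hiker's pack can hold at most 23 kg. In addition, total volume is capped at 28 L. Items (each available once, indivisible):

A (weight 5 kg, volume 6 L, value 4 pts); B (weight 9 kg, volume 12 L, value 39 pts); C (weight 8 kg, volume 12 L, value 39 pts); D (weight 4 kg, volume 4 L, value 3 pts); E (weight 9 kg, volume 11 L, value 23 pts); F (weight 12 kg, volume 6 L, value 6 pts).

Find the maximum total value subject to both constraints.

Feasible sets respecting both limits:
- B+C+D: weight 21, volume 28, value 81
- B+C: weight 17, volume 24, value 78
- B+D+E: weight 22, volume 27, value 65
Best: 81 pts.

81 pts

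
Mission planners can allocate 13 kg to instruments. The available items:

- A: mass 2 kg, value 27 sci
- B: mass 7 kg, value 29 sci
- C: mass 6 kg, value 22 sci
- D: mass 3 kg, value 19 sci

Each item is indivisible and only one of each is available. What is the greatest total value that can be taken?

Check high-value combinations within 13 kg:
- A+B+D: mass 2+7+3=12, value 27+29+19=75
- A+C+D: mass 2+6+3=11, value 27+22+19=68
- A+B: mass 2+7=9, value 27+29=56
- B+C: mass 7+6=13, value 29+22=51
Best: 75 sci.

75 sci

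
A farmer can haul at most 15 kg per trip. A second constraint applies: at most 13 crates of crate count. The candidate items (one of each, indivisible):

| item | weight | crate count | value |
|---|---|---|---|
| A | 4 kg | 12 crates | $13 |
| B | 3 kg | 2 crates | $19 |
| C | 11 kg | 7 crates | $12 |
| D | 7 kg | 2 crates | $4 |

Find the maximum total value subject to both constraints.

$31

Feasible sets respecting both limits:
- B+C: weight 14, crate count 9, value 31
- B+D: weight 10, crate count 4, value 23
- B: weight 3, crate count 2, value 19
- A: weight 4, crate count 12, value 13
Best: $31.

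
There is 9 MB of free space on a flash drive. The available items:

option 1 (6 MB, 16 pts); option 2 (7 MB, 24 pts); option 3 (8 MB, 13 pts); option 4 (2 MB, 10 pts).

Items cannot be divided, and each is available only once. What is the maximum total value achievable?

34 pts

This is a 0/1 knapsack; check combinations near the capacity.
- option 2+option 4: size 7+2=9, value 24+10=34
- option 1+option 4: size 6+2=8, value 16+10=26
- option 2: size 7, value 24
Best: 34 pts.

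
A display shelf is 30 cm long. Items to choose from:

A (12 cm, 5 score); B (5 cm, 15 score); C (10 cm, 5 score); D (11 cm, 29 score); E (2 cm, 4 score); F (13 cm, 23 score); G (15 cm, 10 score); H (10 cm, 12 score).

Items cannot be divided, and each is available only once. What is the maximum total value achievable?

67 score

Check high-value combinations within 30 cm:
- B+D+F: length 5+11+13=29, value 15+29+23=67
- B+D+E+H: length 5+11+2+10=28, value 15+29+4+12=60
- D+E+F: length 11+2+13=26, value 29+4+23=56
Best: 67 score.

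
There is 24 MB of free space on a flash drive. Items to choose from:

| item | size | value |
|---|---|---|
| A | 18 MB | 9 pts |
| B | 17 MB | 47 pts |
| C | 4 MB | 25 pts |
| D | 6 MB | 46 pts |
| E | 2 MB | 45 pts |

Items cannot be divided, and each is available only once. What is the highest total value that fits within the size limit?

This is a 0/1 knapsack; check combinations near the capacity.
- B+C+E: size 17+4+2=23, value 47+25+45=117
- C+D+E: size 4+6+2=12, value 25+46+45=116
- B+D: size 17+6=23, value 47+46=93
Best: 117 pts.

117 pts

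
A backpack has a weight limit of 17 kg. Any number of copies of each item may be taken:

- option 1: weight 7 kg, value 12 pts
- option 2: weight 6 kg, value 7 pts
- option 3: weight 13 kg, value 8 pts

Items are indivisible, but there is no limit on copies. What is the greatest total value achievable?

24 pts

Best value-per-unit is option 1 at 12/7, and filling with it alone uses weight 2×7=14. No mix of the others beats 2×12 = 24.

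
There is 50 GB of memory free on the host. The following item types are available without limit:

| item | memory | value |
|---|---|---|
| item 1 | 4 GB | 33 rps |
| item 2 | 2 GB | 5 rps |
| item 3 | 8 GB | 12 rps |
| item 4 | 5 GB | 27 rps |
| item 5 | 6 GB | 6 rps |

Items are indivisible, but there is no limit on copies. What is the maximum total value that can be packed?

401 rps

Best value-per-unit is item 1 at 33/4; filling with it alone gives 12×33 = 396.
Optimal mix: 12×item 1 + 1×item 2 → memory 50, value 401.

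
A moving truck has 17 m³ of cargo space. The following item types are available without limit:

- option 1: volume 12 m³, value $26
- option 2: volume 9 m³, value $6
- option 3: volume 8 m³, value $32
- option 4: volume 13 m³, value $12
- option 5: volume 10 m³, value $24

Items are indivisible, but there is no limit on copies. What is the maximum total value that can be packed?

$64

Best value-per-unit is option 3 at 32/8, and filling with it alone uses volume 2×8=16. No mix of the others beats 2×32 = 64.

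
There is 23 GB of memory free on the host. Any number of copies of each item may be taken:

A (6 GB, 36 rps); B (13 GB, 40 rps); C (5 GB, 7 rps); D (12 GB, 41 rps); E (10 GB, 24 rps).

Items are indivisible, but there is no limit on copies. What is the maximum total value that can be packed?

115 rps

Best value-per-unit is A at 36/6; filling with it alone gives 3×36 = 108.
Optimal mix: 3×A + 1×C → memory 23, value 115.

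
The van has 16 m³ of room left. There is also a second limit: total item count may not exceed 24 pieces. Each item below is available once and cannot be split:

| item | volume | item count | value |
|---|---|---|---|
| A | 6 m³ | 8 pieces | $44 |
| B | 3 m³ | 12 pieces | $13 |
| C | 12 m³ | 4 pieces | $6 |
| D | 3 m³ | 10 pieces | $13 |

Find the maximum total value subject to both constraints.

$57

Feasible sets respecting both limits:
- A+B: volume 9, item count 20, value 57
- A+D: volume 9, item count 18, value 57
- A: volume 6, item count 8, value 44
- B+D: volume 6, item count 22, value 26
Best: $57.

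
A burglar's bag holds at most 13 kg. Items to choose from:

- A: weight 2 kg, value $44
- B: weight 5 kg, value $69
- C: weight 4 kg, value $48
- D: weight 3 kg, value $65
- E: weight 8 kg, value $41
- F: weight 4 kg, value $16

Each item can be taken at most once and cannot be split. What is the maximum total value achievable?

Check high-value combinations within 13 kg:
- B+C+D: weight 5+4+3=12, value 69+48+65=182
- A+B+D: weight 2+5+3=10, value 44+69+65=178
- A+C+D+F: weight 2+4+3+4=13, value 44+48+65+16=173
- A+B+C: weight 2+5+4=11, value 44+69+48=161
Best: $182.

$182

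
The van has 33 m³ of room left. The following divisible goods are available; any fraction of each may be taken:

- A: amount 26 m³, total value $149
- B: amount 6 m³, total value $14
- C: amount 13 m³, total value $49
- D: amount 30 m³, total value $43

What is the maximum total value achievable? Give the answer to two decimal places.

175.38

Take in order of value per unit:
- A (149/26 per unit): all 26 → value 149, running total 149.00
- C (49/13 per unit): 7 of 13 → value 7×49/13 = 26.3846, running total 175.38
Total 175.38.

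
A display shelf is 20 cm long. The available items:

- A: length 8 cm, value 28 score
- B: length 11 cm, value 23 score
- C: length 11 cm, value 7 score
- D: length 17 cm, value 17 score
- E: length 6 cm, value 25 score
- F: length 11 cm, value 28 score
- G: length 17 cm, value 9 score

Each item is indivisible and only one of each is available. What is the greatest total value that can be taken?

This is a 0/1 knapsack; check combinations near the capacity.
- A+F: length 8+11=19, value 28+28=56
- A+E: length 8+6=14, value 28+25=53
- E+F: length 6+11=17, value 25+28=53
- A+B: length 8+11=19, value 28+23=51
Best: 56 score.

56 score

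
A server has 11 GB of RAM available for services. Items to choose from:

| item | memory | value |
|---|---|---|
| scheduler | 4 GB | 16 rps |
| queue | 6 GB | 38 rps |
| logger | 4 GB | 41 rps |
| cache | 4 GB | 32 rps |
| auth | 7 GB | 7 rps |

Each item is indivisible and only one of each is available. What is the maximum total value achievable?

Check high-value combinations within 11 GB:
- queue+logger: memory 6+4=10, value 38+41=79
- logger+cache: memory 4+4=8, value 41+32=73
- queue+cache: memory 6+4=10, value 38+32=70
- scheduler+logger: memory 4+4=8, value 16+41=57
- scheduler+queue: memory 4+6=10, value 16+38=54
Best: 79 rps.

79 rps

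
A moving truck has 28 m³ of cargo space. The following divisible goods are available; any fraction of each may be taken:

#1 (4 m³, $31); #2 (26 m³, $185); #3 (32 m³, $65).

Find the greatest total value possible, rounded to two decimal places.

201.77

Take in order of value per unit:
- #1 (31/4 per unit): all 4 → value 31, running total 31.00
- #2 (185/26 per unit): 24 of 26 → value 24×185/26 = 170.7692, running total 201.77
Total 201.77.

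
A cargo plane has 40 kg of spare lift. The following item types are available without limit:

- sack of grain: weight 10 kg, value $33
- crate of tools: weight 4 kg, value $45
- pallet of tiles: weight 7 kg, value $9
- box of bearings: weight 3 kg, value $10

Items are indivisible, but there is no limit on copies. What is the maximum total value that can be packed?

$450

Best value-per-unit is crate of tools at 45/4, and filling with it alone uses weight 10×4=40. No mix of the others beats 10×45 = 450.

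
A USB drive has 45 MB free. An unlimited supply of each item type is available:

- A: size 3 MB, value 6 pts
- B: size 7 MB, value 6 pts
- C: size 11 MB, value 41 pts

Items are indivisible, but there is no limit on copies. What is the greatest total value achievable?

Best value-per-unit is C at 41/11, and filling with it alone uses size 4×11=44. No mix of the others beats 4×41 = 164.

164 pts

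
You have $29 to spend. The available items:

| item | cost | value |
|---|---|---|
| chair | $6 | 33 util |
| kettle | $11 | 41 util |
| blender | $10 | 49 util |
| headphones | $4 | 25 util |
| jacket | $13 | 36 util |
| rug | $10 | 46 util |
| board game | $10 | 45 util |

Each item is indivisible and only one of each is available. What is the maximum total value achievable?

Check high-value combinations within $29:
- chair+blender+rug: cost 6+10+10=26, value 33+49+46=128
- chair+blender+board game: cost 6+10+10=26, value 33+49+45=127
- chair+rug+board game: cost 6+10+10=26, value 33+46+45=124
- chair+kettle+blender: cost 6+11+10=27, value 33+41+49=123
Best: 128 util.

128 util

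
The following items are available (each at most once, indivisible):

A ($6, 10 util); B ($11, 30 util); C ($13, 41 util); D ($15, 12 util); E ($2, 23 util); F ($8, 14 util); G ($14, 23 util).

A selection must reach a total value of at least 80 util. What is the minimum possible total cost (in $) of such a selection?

Subsets with value ≥ 80, sorted by total cost:
- B+C+E: cost 26, value 94
- A+C+E+F: cost 29, value 88
- C+E+G: cost 29, value 87
- A+B+C: cost 30, value 81
Minimum cost: 26 $.

26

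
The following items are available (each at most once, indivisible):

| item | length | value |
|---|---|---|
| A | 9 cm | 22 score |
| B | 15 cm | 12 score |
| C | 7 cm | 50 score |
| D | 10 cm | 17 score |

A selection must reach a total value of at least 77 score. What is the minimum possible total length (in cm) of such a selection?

26

Subsets with value ≥ 77, sorted by total length:
- A+C+D: length 26, value 89
- A+B+C: length 31, value 84
- B+C+D: length 32, value 79
Minimum length: 26 cm.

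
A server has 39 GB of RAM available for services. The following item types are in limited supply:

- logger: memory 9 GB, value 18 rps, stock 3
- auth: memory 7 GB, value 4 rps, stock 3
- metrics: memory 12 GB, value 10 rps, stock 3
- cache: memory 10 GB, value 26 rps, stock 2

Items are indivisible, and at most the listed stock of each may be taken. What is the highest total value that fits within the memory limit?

88 rps

Best selections within memory 39 and stock limits:
- 2×logger + 2×cache: memory 38, value 88
- 3×logger + 1×cache: memory 37, value 80
- 1×logger + 1×auth + 2×cache: memory 36, value 74
- 1×logger + 2×cache: memory 29, value 70
Best: 88 rps.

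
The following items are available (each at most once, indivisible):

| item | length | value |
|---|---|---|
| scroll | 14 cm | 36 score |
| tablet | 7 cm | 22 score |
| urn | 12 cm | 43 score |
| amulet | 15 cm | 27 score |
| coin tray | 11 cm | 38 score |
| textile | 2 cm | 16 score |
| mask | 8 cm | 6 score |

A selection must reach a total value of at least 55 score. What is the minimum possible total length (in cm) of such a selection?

Subsets with value ≥ 55, sorted by total length:
- urn+textile: length 14, value 59
- tablet+coin tray: length 18, value 60
Minimum length: 14 cm.

14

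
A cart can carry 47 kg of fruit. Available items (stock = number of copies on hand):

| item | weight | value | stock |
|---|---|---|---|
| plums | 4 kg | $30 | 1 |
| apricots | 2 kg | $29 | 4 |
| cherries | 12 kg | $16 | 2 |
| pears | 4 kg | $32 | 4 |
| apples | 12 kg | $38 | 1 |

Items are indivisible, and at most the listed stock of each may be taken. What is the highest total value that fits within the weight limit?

$312

Top feasible selections:
- 1×plums + 4×apricots + 4×pears + 1×apples: weight 40, value 312
- 1×plums + 4×apricots + 1×cherries + 4×pears: weight 40, value 290
- 1×plums + 3×apricots + 4×pears + 1×apples: weight 38, value 283
Best: $312.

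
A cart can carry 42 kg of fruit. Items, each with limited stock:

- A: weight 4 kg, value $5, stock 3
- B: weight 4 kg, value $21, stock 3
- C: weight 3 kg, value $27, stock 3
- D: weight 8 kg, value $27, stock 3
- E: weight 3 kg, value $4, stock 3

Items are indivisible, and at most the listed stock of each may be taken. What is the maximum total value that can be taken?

Top feasible selections:
- 2×B + 3×C + 3×D: weight 41, value 204
- 1×A + 3×B + 3×C + 2×D: weight 41, value 203
- 3×B + 3×C + 2×D + 1×E: weight 40, value 202
- 3×B + 3×C + 2×D: weight 37, value 198
Best: $204.

$204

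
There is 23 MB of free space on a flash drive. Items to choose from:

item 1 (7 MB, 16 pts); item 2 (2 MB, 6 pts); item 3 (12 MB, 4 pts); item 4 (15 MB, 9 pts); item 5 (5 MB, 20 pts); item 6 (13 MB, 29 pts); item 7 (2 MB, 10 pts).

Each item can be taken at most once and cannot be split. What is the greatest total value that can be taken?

65 pts

This is a 0/1 knapsack; check combinations near the capacity.
- item 2+item 5+item 6+item 7: size 2+5+13+2=22, value 6+20+29+10=65
- item 5+item 6+item 7: size 5+13+2=20, value 20+29+10=59
- item 2+item 5+item 6: size 2+5+13=20, value 6+20+29=55
- item 1+item 6+item 7: size 7+13+2=22, value 16+29+10=55
Best: 65 pts.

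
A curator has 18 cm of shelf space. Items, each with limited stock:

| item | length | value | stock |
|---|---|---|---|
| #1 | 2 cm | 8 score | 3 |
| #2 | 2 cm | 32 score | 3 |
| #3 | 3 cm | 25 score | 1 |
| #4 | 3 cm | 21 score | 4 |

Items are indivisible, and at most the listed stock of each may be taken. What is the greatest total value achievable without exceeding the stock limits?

Best selections within length 18 and stock limits:
- 3×#2 + 1×#3 + 3×#4: length 18, value 184
- 3×#2 + 4×#4: length 18, value 180
- 1×#1 + 3×#2 + 1×#3 + 2×#4: length 17, value 171
Best: 184 score.

184 score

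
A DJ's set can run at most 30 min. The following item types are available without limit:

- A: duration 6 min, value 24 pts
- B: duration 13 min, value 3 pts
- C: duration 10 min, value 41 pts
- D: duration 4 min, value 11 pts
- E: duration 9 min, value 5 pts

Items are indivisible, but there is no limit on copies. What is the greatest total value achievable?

123 pts

Best value-per-unit is C at 41/10, and filling with it alone uses duration 3×10=30. No mix of the others beats 3×41 = 123.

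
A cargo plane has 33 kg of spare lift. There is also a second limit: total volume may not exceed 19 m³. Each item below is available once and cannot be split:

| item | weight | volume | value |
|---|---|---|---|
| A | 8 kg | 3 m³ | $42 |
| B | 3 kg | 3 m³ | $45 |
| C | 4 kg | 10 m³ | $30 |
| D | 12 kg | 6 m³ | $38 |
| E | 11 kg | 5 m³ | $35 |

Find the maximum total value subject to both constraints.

$125

Feasible sets respecting both limits:
- A+B+D: weight 23, volume 12, value 125
- A+B+E: weight 22, volume 11, value 122
- B+D+E: weight 26, volume 14, value 118
Best: $125.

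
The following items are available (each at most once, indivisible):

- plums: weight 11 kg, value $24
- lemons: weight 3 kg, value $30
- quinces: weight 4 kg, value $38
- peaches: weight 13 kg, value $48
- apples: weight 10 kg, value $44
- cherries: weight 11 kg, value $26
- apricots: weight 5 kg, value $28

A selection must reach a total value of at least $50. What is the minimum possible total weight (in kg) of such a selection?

7

Subsets with value ≥ 50, sorted by total weight:
- lemons+quinces: weight 7, value 68
- lemons+apricots: weight 8, value 58
- quinces+apricots: weight 9, value 66
- lemons+quinces+apricots: weight 12, value 96
Minimum weight: 7 kg.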